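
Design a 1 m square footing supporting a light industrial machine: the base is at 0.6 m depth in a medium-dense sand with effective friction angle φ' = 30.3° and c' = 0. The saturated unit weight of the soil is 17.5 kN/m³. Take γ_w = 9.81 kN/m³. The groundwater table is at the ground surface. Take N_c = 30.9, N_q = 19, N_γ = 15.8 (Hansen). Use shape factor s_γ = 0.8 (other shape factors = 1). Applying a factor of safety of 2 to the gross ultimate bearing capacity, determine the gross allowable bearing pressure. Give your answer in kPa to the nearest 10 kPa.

q_all ≈ 70 kPa

γ' = 17.5 − 9.81 = 7.69 kN/m³ (submerged throughout). q = 7.69 × 0.6 = 4.614 kPa; the same γ' applies in the ½γBN_γ term.
q·N_q = 4.614 × 19 = 87.666 kPa
0.5·γ·B·N_γ·s_γ = 0.5 × 7.69 × 1 × 15.8 × 0.8 = 48.601 kPa
q_ult = 87.666 + 48.601 = 136.27 kPa.
q_all = q_ult / FS = 136.27 / 2 = 68.133 kPa.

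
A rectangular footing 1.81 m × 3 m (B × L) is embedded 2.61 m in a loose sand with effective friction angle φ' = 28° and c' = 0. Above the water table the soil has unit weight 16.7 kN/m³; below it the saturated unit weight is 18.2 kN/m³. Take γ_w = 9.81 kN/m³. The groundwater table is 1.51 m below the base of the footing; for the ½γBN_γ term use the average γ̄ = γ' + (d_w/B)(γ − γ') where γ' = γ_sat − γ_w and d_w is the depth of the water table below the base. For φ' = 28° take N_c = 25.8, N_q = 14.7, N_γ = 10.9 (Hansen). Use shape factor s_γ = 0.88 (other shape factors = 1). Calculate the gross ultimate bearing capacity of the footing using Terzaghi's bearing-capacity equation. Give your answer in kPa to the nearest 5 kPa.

Effective surcharge at the founding depth q = γ·D_f = 16.7 × 2.61 = 43.587 kPa.
With d_w = 1.51 m < B, γ̄ = 8.39 + (1.51/1.81) × (16.7 − 8.39) = 15.323 kN/m³.
q_ult = q·N_q + 0.5·γ·B·N_γ·s_γ
     = 43.587 × 14.7 + 0.5 × 15.323 × 1.81 × 10.9 × 0.88
     = 640.73 + 133.01 = 773.74 kPa.

q_ult ≈ 775 kPa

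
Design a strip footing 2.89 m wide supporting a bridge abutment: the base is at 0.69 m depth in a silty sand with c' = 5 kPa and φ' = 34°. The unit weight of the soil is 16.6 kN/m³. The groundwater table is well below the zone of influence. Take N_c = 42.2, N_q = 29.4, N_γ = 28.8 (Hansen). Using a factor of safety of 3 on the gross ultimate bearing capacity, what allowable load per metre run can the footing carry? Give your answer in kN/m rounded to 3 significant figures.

Overburden at base level: q = 16.6 × 0.69 = 11.454 kPa.
Cohesion term c·N_c = 5 × 42.2 = 211 kPa; surcharge term q·N_q = 11.454 × 29.4 = 336.75 kPa; self-weight term 0.5·γ·B·N_γ = 0.5 × 16.6 × 2.89 × 28.8 = 690.83 kPa.
q_ult = 211 + 336.75 + 690.83 = 1238.6 kPa.
Gross allowable pressure q_all = 1238.6 / 3 = 412.86 kPa.
Allowable wall load = q_all × B = 412.86 × 2.89 = 1193.2 kN per metre run.

≈ 1190 kN/m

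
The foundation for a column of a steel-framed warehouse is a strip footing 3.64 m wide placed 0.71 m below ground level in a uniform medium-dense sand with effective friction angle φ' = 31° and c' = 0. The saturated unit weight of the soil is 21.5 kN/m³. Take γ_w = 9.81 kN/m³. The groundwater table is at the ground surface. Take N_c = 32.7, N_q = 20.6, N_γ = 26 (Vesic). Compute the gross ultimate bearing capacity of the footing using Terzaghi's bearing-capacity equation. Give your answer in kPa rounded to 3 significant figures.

With the water table at the surface the whole profile is submerged: γ' = 21.5 − 9.81 = 11.69 kN/m³, so q = γ'·D_f = 8.2999 kPa; the same γ' applies in the ½γBN_γ term.
q_ult = q·N_q + 0.5·γ·B·N_γ
     = 8.2999 × 20.6 + 0.5 × 11.69 × 3.64 × 26
     = 170.98 + 553.17 = 724.15 kPa.

q_ult ≈ 724 kPa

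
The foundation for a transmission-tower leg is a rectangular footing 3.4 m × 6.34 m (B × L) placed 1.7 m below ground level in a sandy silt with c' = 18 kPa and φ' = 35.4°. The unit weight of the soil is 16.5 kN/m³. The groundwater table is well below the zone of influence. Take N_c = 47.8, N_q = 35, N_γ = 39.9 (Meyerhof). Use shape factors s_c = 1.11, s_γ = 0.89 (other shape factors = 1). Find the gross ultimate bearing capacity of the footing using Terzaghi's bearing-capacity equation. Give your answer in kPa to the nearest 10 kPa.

Overburden at base level: q = 16.5 × 1.7 = 28.05 kPa.
Cohesion term c·N_c·s_c = 18 × 47.8 × 1.11 = 955.04 kPa; surcharge term q·N_q = 28.05 × 35 = 981.75 kPa; self-weight term 0.5·γ·B·N_γ·s_γ = 0.5 × 16.5 × 3.4 × 39.9 × 0.89 = 996.08 kPa.
q_ult = 955.04 + 981.75 + 996.08 = 2932.9 kPa.

q_ult ≈ 2930 kPa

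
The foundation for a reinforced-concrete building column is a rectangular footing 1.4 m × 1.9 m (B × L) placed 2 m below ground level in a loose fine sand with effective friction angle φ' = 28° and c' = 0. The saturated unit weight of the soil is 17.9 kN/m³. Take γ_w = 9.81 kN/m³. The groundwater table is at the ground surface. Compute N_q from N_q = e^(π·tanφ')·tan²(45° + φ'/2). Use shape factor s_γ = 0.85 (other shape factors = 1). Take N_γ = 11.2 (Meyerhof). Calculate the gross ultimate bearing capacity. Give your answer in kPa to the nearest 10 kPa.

q_ult ≈ 290 kPa

tan28° = 0.5317, so N_q = e^(π×0.5317)·tan²(59°) = 5.314 × 2.77 = 14.72.
Water table at ground surface, so effective unit weight γ' = 17.9 − 9.81 = 8.09 kN/m³ is used throughout; overburden q = 8.09 × 2 = 16.18 kPa; the same γ' applies in the ½γBN_γ term.
Surcharge term q·N_q = 16.18 × 14.72 = 238.17 kPa; self-weight term 0.5·γ·B·N_γ·s_γ = 0.5 × 8.09 × 1.4 × 11.2 × 0.85 = 53.912 kPa.
q_ult = 238.17 + 53.912 = 292.08 kPa.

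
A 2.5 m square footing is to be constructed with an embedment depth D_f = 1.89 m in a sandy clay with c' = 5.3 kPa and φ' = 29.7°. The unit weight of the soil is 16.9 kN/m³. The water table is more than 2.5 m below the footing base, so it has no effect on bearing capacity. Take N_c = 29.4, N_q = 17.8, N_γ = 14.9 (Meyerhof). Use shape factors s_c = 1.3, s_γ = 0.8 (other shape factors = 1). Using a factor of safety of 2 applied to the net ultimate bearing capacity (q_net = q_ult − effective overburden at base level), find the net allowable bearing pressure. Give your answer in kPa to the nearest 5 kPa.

Overburden at base level: q = 16.9 × 1.89 = 31.941 kPa.
Cohesion term c·N_c·s_c = 5.3 × 29.4 × 1.3 = 202.57 kPa; surcharge term q·N_q = 31.941 × 17.8 = 568.55 kPa; self-weight term 0.5·γ·B·N_γ·s_γ = 0.5 × 16.9 × 2.5 × 14.9 × 0.8 = 251.81 kPa.
q_ult = 202.57 + 568.55 + 251.81 = 1022.9 kPa.
Net ultimate: q_net = 1022.9 − 31.941 = 990.98 kPa.
q_all(net) = 990.98 / 2 = 495.49 kPa.

q_all(net) ≈ 495 kPa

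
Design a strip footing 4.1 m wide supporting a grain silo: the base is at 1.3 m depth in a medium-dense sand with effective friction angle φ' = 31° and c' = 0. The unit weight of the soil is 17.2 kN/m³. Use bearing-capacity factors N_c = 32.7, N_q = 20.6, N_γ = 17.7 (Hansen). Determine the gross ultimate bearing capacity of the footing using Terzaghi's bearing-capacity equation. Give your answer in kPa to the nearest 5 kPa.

q_ult ≈ 1085 kPa

Overburden at base level: q = 17.2 × 1.3 = 22.36 kPa.
Surcharge term q·N_q = 22.36 × 20.6 = 460.62 kPa; self-weight term 0.5·γ·B·N_γ = 0.5 × 17.2 × 4.1 × 17.7 = 624.1 kPa.
q_ult = 460.62 + 624.1 = 1084.7 kPa.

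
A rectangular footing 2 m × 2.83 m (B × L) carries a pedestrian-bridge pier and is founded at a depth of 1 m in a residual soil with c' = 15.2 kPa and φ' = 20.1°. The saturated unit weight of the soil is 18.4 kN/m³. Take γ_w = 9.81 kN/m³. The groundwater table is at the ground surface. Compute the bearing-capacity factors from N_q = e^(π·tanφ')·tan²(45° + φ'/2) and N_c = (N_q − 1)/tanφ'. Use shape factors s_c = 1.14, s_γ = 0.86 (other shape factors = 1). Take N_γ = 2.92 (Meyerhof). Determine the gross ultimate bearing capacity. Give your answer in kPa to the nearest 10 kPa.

tan20.1° = 0.3659, so N_q = e^(π×0.3659)·tan²(55.05°) = 3.157 × 2.047 = 6.46.
N_c = (6.46 − 1)/tan20.1° = 14.93.
Water table at ground surface, so effective unit weight γ' = 18.4 − 9.81 = 8.59 kN/m³ is used throughout; overburden q = 8.59 × 1 = 8.59 kPa; the same γ' applies in the ½γBN_γ term.
Cohesion term c·N_c·s_c = 15.2 × 14.929 × 1.14 = 258.69 kPa; surcharge term q·N_q = 8.59 × 6.4633 = 55.519 kPa; self-weight term 0.5·γ·B·N_γ·s_γ = 0.5 × 8.59 × 2 × 2.92 × 0.86 = 21.571 kPa.
q_ult = 258.69 + 55.519 + 21.571 = 335.78 kPa.

q_ult ≈ 340 kPa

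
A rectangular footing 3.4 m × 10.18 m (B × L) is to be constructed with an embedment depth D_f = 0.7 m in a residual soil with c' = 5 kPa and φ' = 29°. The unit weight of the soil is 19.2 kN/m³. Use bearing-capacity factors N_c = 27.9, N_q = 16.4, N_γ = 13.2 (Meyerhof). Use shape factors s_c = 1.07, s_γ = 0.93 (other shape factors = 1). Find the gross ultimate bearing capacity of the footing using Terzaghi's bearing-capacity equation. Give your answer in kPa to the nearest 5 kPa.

q_ult ≈ 770 kPa

q = γ·D_f = 19.2 × 0.7 = 13.44 kPa.
c·N_c·s_c = 5 × 27.9 × 1.07 = 149.27 kPa
q·N_q = 13.44 × 16.4 = 220.42 kPa
0.5·γ·B·N_γ·s_γ = 0.5 × 19.2 × 3.4 × 13.2 × 0.93 = 400.69 kPa
q_ult = 149.27 + 220.42 + 400.69 = 770.37 kPa.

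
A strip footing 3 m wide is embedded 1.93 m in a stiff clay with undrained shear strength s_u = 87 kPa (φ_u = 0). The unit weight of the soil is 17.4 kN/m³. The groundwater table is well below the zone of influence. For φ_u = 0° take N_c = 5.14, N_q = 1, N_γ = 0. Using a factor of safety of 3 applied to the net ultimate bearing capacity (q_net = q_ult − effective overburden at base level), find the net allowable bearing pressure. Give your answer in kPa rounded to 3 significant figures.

q_all(net) ≈ 149 kPa

Effective surcharge at the founding depth q = γ·D_f = 17.4 × 1.93 = 33.582 kPa.
q_ult = c·N_c + q·N_q
     = 87 × 5.14 + 33.582 × 1
     = 447.18 + 33.582 = 480.76 kPa.
Net ultimate: q_net = 480.76 − 33.582 = 447.18 kPa.
q_all(net) = 447.18 / 3 = 149.06 kPa.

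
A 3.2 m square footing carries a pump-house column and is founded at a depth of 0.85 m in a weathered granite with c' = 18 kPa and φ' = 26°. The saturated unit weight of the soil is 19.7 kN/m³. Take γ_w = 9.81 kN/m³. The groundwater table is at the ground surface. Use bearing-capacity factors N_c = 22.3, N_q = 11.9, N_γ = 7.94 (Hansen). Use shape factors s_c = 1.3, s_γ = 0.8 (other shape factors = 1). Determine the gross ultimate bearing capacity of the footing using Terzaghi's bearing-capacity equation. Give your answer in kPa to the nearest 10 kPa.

q_ult ≈ 720 kPa

Water table at ground surface, so effective unit weight γ' = 19.7 − 9.81 = 9.89 kN/m³ is used throughout; overburden q = 9.89 × 0.85 = 8.4065 kPa; the same γ' applies in the ½γBN_γ term.
Cohesion term c·N_c·s_c = 18 × 22.3 × 1.3 = 521.82 kPa; surcharge term q·N_q = 8.4065 × 11.9 = 100.04 kPa; self-weight term 0.5·γ·B·N_γ·s_γ = 0.5 × 9.89 × 3.2 × 7.94 × 0.8 = 100.51 kPa.
q_ult = 521.82 + 100.04 + 100.51 = 722.37 kPa.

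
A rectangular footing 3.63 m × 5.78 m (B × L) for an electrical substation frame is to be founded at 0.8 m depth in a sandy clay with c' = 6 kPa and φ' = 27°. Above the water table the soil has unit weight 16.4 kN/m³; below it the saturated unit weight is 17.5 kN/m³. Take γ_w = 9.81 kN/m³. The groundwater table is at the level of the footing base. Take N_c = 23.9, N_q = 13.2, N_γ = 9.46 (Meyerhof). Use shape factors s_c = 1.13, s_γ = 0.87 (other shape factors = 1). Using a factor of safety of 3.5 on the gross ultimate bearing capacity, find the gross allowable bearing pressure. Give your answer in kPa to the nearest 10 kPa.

q_all ≈ 130 kPa

Overburden at base level: q = 16.4 × 0.8 = 13.12 kPa.
Below the base the soil is submerged, so the ½γBN_γ term uses γ' = 17.5 − 9.81 = 7.69 kN/m³.
Cohesion term c·N_c·s_c = 6 × 23.9 × 1.13 = 162.04 kPa; surcharge term q·N_q = 13.12 × 13.2 = 173.18 kPa; self-weight term 0.5·γ·B·N_γ·s_γ = 0.5 × 7.69 × 3.63 × 9.46 × 0.87 = 114.87 kPa.
q_ult = 162.04 + 173.18 + 114.87 = 450.1 kPa.
q_all = 450.1 / 3.5 = 128.6 kPa.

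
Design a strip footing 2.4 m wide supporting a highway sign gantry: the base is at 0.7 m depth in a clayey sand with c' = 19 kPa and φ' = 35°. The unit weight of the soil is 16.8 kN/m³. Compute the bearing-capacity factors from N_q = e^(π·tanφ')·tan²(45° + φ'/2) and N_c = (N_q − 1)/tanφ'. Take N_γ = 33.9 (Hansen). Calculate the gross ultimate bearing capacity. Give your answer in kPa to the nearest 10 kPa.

tan35° = 0.7002, so N_q = e^(π×0.7002)·tan²(62.5°) = 9.023 × 3.69 = 33.3.
N_c = (33.3 − 1)/tan35° = 46.12.
Effective surcharge at the founding depth q = γ·D_f = 16.8 × 0.7 = 11.76 kPa.
q_ult = c·N_c + q·N_q + 0.5·γ·B·N_γ
     = 19 × 46.124 + 11.76 × 33.296 + 0.5 × 16.8 × 2.4 × 33.9
     = 876.35 + 391.56 + 683.42 = 1951.3 kPa.

q_ult ≈ 1950 kPa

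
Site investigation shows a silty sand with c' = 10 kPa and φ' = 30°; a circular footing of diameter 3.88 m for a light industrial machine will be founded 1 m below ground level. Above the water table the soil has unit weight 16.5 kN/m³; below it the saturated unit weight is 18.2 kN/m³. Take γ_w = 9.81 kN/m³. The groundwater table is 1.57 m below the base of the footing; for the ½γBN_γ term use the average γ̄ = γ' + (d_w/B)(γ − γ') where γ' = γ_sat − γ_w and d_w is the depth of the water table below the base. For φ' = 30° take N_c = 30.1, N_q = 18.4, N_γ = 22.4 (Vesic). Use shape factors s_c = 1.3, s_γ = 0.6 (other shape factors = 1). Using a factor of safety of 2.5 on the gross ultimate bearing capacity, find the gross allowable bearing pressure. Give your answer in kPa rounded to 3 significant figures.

q_all ≈ 400 kPa

Effective surcharge at the founding depth q = γ·D_f = 16.5 × 1 = 16.5 kPa.
With d_w = 1.57 m < B, γ̄ = 8.39 + (1.57/3.88) × (16.5 − 8.39) = 11.672 kN/m³.
q_ult = c·N_c·s_c + q·N_q + 0.5·γ·B·N_γ·s_γ
     = 10 × 30.1 × 1.3 + 16.5 × 18.4 + 0.5 × 11.672 × 3.88 × 22.4 × 0.6
     = 391.3 + 303.6 + 304.32 = 999.22 kPa.
q_all = 999.22 / 2.5 = 399.69 kPa.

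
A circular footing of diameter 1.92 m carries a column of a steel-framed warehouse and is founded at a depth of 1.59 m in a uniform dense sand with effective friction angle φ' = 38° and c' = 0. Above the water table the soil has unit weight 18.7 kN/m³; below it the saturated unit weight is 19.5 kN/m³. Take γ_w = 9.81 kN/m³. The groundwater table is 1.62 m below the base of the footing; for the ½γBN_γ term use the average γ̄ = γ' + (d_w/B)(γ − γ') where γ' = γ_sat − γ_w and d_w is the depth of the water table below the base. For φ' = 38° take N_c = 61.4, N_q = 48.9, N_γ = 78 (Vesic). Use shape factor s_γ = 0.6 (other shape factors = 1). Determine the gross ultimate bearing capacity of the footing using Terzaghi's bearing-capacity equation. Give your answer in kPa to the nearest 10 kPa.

q_ult ≈ 2230 kPa

Effective surcharge at the founding depth q = γ·D_f = 18.7 × 1.59 = 29.733 kPa.
With d_w = 1.62 m < B, γ̄ = 9.69 + (1.62/1.92) × (18.7 − 9.69) = 17.292 kN/m³.
q_ult = q·N_q + 0.5·γ·B·N_γ·s_γ
     = 29.733 × 48.9 + 0.5 × 17.292 × 1.92 × 78 × 0.6
     = 1453.9 + 776.9 = 2230.8 kPa.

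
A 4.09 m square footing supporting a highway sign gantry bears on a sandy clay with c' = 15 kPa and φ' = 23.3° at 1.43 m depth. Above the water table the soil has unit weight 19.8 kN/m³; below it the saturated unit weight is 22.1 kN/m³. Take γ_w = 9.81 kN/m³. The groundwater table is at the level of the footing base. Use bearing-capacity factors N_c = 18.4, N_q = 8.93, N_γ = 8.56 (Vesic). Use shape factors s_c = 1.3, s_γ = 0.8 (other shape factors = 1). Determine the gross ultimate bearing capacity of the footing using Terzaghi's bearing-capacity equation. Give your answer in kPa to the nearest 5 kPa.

q = γ·D_f = 19.8 × 1.43 = 28.314 kPa.
For the ½γBN_γ term take γ' = 22.1 − 9.81 = 12.29 kN/m³ (soil below base is submerged).
c·N_c·s_c = 15 × 18.4 × 1.3 = 358.8 kPa
q·N_q = 28.314 × 8.93 = 252.84 kPa
0.5·γ·B·N_γ·s_γ = 0.5 × 12.29 × 4.09 × 8.56 × 0.8 = 172.11 kPa
q_ult = 358.8 + 252.84 + 172.11 = 783.76 kPa.

q_ult ≈ 785 kPa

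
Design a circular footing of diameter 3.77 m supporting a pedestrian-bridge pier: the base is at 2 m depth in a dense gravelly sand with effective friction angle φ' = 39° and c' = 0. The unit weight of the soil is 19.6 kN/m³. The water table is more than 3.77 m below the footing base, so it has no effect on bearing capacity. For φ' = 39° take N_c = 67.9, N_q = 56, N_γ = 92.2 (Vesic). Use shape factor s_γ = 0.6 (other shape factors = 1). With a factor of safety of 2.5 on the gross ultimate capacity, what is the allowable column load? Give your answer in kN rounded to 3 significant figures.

Effective surcharge at the founding depth q = γ·D_f = 19.6 × 2 = 39.2 kPa.
q_ult = q·N_q + 0.5·γ·B·N_γ·s_γ
     = 39.2 × 56 + 0.5 × 19.6 × 3.77 × 92.2 × 0.6
     = 2195.2 + 2043.9 = 4239.1 kPa.
Gross allowable pressure q_all = 4239.1 / 2.5 = 1695.6 kPa.
Footing area = 11.1628 m², so allowable column load = 1695.6 × 11.1628 = 18928 kN.

P_all ≈ 18900 kN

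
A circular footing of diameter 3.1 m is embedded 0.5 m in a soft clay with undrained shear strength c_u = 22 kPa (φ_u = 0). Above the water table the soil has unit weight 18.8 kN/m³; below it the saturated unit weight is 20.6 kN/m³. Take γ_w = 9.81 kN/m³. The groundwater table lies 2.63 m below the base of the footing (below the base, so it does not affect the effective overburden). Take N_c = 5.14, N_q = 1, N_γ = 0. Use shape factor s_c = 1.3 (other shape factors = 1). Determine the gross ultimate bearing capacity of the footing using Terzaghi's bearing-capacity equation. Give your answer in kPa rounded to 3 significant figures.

q = γ·D_f = 18.8 × 0.5 = 9.4 kPa.
c·N_c·s_c = 22 × 5.14 × 1.3 = 147 kPa
q·N_q = 9.4 × 1 = 9.4 kPa
q_ult = 147 + 9.4 = 156.4 kPa.

q_ult ≈ 156 kPa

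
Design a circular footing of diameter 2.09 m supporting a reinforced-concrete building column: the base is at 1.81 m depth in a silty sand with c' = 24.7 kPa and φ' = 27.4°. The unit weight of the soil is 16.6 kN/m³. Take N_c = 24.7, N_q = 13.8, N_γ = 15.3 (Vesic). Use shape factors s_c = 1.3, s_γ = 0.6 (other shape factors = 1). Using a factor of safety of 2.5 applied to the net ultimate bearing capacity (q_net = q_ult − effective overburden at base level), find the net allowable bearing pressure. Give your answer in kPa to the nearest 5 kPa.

q_all(net) ≈ 535 kPa

Overburden at base level: q = 16.6 × 1.81 = 30.046 kPa.
Cohesion term c·N_c·s_c = 24.7 × 24.7 × 1.3 = 793.12 kPa; surcharge term q·N_q = 30.046 × 13.8 = 414.63 kPa; self-weight term 0.5·γ·B·N_γ·s_γ = 0.5 × 16.6 × 2.09 × 15.3 × 0.6 = 159.25 kPa.
q_ult = 793.12 + 414.63 + 159.25 = 1367 kPa.
Net ultimate: q_net = 1367 − 30.046 = 1337 kPa.
q_all(net) = 1337 / 2.5 = 534.78 kPa.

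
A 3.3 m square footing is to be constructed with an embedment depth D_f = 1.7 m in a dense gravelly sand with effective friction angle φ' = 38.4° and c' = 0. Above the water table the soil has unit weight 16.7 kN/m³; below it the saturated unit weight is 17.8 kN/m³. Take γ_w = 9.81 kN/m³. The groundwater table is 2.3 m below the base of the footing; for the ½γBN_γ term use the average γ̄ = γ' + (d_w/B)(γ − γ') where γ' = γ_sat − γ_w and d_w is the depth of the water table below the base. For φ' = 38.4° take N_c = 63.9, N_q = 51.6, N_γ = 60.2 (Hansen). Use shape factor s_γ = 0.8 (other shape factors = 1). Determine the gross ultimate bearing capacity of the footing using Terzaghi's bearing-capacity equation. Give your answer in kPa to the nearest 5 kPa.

q_ult ≈ 2580 kPa

Overburden at base level: q = 16.7 × 1.7 = 28.39 kPa.
The water table is 2.3 m below the base (< B = 3.3 m), so the ½γBN_γ term uses γ̄ = γ' + (d_w/B)(γ − γ') = 7.99 + (2.3/3.3)(16.7 − 7.99) = 14.061 kN/m³.
Surcharge term q·N_q = 28.39 × 51.6 = 1464.9 kPa; self-weight term 0.5·γ·B·N_γ·s_γ = 0.5 × 14.061 × 3.3 × 60.2 × 0.8 = 1117.3 kPa.
q_ult = 1464.9 + 1117.3 = 2582.2 kPa.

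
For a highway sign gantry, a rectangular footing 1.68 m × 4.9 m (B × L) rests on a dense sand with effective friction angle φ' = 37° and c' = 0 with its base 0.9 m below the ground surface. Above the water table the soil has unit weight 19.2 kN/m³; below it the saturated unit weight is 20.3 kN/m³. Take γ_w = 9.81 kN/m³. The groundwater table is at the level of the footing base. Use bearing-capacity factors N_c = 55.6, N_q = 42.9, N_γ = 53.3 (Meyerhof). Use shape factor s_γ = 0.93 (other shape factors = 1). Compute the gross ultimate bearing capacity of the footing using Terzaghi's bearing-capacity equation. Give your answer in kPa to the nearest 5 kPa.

q_ult ≈ 1180 kPa

q = γ·D_f = 19.2 × 0.9 = 17.28 kPa.
For the ½γBN_γ term take γ' = 20.3 − 9.81 = 10.49 kN/m³ (soil below base is submerged).
q·N_q = 17.28 × 42.9 = 741.31 kPa
0.5·γ·B·N_γ·s_γ = 0.5 × 10.49 × 1.68 × 53.3 × 0.93 = 436.78 kPa
q_ult = 741.31 + 436.78 = 1178.1 kPa.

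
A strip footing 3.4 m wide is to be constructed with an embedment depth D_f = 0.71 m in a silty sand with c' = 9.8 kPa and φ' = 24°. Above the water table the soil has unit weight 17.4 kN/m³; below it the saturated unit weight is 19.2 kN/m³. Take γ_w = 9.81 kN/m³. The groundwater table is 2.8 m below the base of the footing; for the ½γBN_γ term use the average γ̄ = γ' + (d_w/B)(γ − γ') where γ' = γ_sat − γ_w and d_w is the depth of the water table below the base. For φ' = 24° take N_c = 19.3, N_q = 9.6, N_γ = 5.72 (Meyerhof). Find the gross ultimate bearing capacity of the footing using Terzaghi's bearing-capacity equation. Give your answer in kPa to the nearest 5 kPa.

Effective surcharge at the founding depth q = γ·D_f = 17.4 × 0.71 = 12.354 kPa.
With d_w = 2.8 m < B, γ̄ = 9.39 + (2.8/3.4) × (17.4 − 9.39) = 15.986 kN/m³.
q_ult = c·N_c + q·N_q + 0.5·γ·B·N_γ
     = 9.8 × 19.3 + 12.354 × 9.6 + 0.5 × 15.986 × 3.4 × 5.72
     = 189.14 + 118.6 + 155.45 = 463.19 kPa.

q_ult ≈ 465 kPa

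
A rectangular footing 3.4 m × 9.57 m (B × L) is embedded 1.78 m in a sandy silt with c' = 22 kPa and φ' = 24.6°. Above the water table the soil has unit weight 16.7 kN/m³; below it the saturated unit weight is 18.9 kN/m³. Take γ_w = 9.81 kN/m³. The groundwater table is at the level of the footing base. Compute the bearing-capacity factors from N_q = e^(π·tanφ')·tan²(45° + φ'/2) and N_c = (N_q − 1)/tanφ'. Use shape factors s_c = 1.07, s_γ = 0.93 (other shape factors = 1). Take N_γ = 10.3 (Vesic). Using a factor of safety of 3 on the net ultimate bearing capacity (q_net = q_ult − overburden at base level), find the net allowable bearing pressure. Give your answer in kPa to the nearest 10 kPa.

q_all(net) ≈ 300 kPa

N_q = e^(π·tan24.6°)·tan²(57.3°) = 10.22; N_c = (N_q − 1)/tanφ' = 20.15.
q = γ·D_f = 16.7 × 1.78 = 29.726 kPa.
For the ½γBN_γ term take γ' = 18.9 − 9.81 = 9.09 kN/m³ (soil below base is submerged).
c·N_c·s_c = 22 × 20.146 × 1.07 = 474.24 kPa
q·N_q = 29.726 × 10.224 = 303.91 kPa
0.5·γ·B·N_γ·s_γ = 0.5 × 9.09 × 3.4 × 10.3 × 0.93 = 148.02 kPa
q_ult = 474.24 + 303.91 + 148.02 = 926.17 kPa.
q_net = 926.17 − 29.726 = 896.45 kPa.
q_all(net) = 896.45 / 3 = 298.82 kPa.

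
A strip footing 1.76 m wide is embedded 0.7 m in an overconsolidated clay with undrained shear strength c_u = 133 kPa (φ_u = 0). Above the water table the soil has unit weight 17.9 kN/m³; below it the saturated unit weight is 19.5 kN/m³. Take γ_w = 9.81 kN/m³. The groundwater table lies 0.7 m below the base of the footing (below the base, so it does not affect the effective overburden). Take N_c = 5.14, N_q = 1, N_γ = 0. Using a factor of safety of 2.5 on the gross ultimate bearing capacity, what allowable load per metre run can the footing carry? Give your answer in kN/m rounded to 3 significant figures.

≈ 490 kN/m

q = γ·D_f = 17.9 × 0.7 = 12.53 kPa.
c·N_c = 133 × 5.14 = 683.62 kPa
q·N_q = 12.53 × 1 = 12.53 kPa
q_ult = 683.62 + 12.53 = 696.15 kPa.
Gross allowable pressure q_all = 696.15 / 2.5 = 278.46 kPa.
Allowable wall load = q_all × B = 278.46 × 1.76 = 490.09 kN per metre run.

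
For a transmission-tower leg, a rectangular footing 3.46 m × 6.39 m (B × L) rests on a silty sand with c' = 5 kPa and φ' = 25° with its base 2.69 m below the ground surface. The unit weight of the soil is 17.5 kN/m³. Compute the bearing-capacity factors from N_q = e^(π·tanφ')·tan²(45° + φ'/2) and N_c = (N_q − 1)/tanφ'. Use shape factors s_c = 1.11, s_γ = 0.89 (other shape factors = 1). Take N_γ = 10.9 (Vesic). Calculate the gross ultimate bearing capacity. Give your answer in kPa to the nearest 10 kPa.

tan25° = 0.4663, so N_q = e^(π×0.4663)·tan²(57.5°) = 4.327 × 2.464 = 10.66.
N_c = (10.66 − 1)/tan25° = 20.72.
Effective surcharge at the founding depth q = γ·D_f = 17.5 × 2.69 = 47.075 kPa.
q_ult = c·N_c·s_c + q·N_q + 0.5·γ·B·N_γ·s_γ
     = 5 × 20.721 × 1.11 + 47.075 × 10.662 + 0.5 × 17.5 × 3.46 × 10.9 × 0.89
     = 115 + 501.92 + 293.7 = 910.62 kPa.

q_ult ≈ 910 kPa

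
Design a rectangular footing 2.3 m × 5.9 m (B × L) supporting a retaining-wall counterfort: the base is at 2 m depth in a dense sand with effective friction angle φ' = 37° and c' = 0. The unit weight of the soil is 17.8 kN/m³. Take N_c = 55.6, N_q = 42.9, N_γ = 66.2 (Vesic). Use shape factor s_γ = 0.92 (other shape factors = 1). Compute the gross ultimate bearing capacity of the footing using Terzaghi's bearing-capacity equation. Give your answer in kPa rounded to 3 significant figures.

q = γ·D_f = 17.8 × 2 = 35.6 kPa.
q·N_q = 35.6 × 42.9 = 1527.2 kPa
0.5·γ·B·N_γ·s_γ = 0.5 × 17.8 × 2.3 × 66.2 × 0.92 = 1246.7 kPa
q_ult = 1527.2 + 1246.7 = 2773.9 kPa.

q_ult ≈ 2770 kPa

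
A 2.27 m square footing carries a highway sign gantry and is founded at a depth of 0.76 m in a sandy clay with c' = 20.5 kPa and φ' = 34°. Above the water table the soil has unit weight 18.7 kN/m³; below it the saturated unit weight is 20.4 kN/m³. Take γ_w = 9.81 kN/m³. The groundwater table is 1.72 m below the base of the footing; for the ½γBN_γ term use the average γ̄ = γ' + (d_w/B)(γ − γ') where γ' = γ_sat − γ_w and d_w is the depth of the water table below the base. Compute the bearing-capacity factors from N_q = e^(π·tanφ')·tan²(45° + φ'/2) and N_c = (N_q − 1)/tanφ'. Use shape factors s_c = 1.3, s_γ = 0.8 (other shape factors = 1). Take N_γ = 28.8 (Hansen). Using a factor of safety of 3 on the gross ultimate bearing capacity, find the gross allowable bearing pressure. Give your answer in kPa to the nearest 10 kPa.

q_all ≈ 660 kPa

N_q = e^(π·tan34°)·tan²(62°) = 29.44; N_c = (N_q − 1)/tanφ' = 42.16.
Overburden at base level: q = 18.7 × 0.76 = 14.212 kPa.
The water table is 1.72 m below the base (< B = 2.27 m), so the ½γBN_γ term uses γ̄ = γ' + (d_w/B)(γ − γ') = 10.59 + (1.72/2.27)(18.7 − 10.59) = 16.735 kN/m³.
Cohesion term c·N_c·s_c = 20.5 × 42.164 × 1.3 = 1123.7 kPa; surcharge term q·N_q = 14.212 × 29.44 = 418.4 kPa; self-weight term 0.5·γ·B·N_γ·s_γ = 0.5 × 16.735 × 2.27 × 28.8 × 0.8 = 437.63 kPa.
q_ult = 1123.7 + 418.4 + 437.63 = 1979.7 kPa.
q_all = 1979.7 / 3 = 659.9 kPa.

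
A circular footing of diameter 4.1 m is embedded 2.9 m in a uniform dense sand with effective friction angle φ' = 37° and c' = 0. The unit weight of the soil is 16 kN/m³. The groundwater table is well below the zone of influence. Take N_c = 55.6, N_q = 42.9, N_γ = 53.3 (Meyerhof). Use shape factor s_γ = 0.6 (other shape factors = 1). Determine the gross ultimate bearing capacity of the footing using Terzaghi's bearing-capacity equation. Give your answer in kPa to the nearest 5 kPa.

q_ult ≈ 3040 kPa

Overburden at base level: q = 16 × 2.9 = 46.4 kPa.
Surcharge term q·N_q = 46.4 × 42.9 = 1990.6 kPa; self-weight term 0.5·γ·B·N_γ·s_γ = 0.5 × 16 × 4.1 × 53.3 × 0.6 = 1048.9 kPa.
q_ult = 1990.6 + 1048.9 = 3039.5 kPa.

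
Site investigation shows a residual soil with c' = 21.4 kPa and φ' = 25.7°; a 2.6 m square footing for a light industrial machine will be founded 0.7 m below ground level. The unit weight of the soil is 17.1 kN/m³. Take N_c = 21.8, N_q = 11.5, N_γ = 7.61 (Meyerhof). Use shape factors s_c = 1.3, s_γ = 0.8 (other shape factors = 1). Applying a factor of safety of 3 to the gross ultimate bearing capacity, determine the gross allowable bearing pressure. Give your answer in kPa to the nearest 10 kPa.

q_all ≈ 290 kPa

q = γ·D_f = 17.1 × 0.7 = 11.97 kPa.
c·N_c·s_c = 21.4 × 21.8 × 1.3 = 606.48 kPa
q·N_q = 11.97 × 11.5 = 137.66 kPa
0.5·γ·B·N_γ·s_γ = 0.5 × 17.1 × 2.6 × 7.61 × 0.8 = 135.34 kPa
q_ult = 606.48 + 137.66 + 135.34 = 879.47 kPa.
q_all = q_ult / FS = 879.47 / 3 = 293.16 kPa.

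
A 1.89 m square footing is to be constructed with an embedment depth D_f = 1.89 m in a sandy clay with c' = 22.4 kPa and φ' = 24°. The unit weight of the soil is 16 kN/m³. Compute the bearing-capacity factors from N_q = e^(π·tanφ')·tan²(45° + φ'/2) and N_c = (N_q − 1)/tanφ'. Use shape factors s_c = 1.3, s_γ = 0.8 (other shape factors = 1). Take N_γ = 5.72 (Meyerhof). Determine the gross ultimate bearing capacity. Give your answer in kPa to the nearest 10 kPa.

tan24° = 0.4452, so N_q = e^(π×0.4452)·tan²(57°) = 4.05 × 2.371 = 9.6.
N_c = (9.6 − 1)/tan24° = 19.32.
q = γ·D_f = 16 × 1.89 = 30.24 kPa.
c·N_c·s_c = 22.4 × 19.324 × 1.3 = 562.7 kPa
q·N_q = 30.24 × 9.6034 = 290.41 kPa
0.5·γ·B·N_γ·s_γ = 0.5 × 16 × 1.89 × 5.72 × 0.8 = 69.189 kPa
q_ult = 562.7 + 290.41 + 69.189 = 922.3 kPa.

q_ult ≈ 920 kPa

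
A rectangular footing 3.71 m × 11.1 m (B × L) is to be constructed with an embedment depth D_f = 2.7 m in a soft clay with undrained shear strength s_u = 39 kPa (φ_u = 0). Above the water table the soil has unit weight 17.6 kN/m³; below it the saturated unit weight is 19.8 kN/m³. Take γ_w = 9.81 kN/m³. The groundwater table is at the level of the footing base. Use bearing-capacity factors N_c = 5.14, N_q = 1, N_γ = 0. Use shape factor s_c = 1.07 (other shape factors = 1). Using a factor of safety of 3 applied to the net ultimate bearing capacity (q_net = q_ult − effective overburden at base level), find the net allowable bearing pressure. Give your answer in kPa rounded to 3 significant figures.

q = γ·D_f = 17.6 × 2.7 = 47.52 kPa.
c·N_c·s_c = 39 × 5.14 × 1.07 = 214.49 kPa
q·N_q = 47.52 × 1 = 47.52 kPa
q_ult = 214.49 + 47.52 = 262.01 kPa.
Net ultimate: q_net = 262.01 − 47.52 = 214.49 kPa.
q_all(net) = 214.49 / 3 = 71.497 kPa.

q_all(net) ≈ 71.5 kPa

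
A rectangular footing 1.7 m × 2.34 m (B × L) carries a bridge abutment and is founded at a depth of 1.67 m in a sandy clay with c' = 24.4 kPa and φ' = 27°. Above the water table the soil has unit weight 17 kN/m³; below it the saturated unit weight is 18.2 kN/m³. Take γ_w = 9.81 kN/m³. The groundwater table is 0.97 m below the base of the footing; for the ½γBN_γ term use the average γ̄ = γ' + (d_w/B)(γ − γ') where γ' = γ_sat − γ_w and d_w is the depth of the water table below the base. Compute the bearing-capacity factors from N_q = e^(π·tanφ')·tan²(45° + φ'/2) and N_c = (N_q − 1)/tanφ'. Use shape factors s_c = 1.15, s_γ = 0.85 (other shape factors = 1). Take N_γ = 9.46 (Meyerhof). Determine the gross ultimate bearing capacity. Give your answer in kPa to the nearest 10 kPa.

q_ult ≈ 1140 kPa

tan27° = 0.5095, so N_q = e^(π×0.5095)·tan²(58.5°) = 4.957 × 2.663 = 13.2.
N_c = (13.2 − 1)/tan27° = 23.94.
Overburden at base level: q = 17 × 1.67 = 28.39 kPa.
The water table is 0.97 m below the base (< B = 1.7 m), so the ½γBN_γ term uses γ̄ = γ' + (d_w/B)(γ − γ') = 8.39 + (0.97/1.7)(17 − 8.39) = 13.303 kN/m³.
Cohesion term c·N_c·s_c = 24.4 × 23.942 × 1.15 = 671.82 kPa; surcharge term q·N_q = 28.39 × 13.199 = 374.72 kPa; self-weight term 0.5·γ·B·N_γ·s_γ = 0.5 × 13.303 × 1.7 × 9.46 × 0.85 = 90.922 kPa.
q_ult = 671.82 + 374.72 + 90.922 = 1137.5 kPa.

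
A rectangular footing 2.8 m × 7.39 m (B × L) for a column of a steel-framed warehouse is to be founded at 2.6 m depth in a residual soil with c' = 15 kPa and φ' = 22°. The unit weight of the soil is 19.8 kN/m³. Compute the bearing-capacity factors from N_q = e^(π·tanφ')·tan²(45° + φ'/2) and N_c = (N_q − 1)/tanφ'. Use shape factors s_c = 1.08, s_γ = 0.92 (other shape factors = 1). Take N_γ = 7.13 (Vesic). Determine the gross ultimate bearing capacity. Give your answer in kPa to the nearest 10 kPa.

tan22° = 0.404, so N_q = e^(π×0.404)·tan²(56°) = 3.558 × 2.198 = 7.82.
N_c = (7.82 − 1)/tan22° = 16.88.
Overburden at base level: q = 19.8 × 2.6 = 51.48 kPa.
Cohesion term c·N_c·s_c = 15 × 16.883 × 1.08 = 273.5 kPa; surcharge term q·N_q = 51.48 × 7.8211 = 402.63 kPa; self-weight term 0.5·γ·B·N_γ·s_γ = 0.5 × 19.8 × 2.8 × 7.13 × 0.92 = 181.83 kPa.
q_ult = 273.5 + 402.63 + 181.83 = 857.97 kPa.

q_ult ≈ 860 kPa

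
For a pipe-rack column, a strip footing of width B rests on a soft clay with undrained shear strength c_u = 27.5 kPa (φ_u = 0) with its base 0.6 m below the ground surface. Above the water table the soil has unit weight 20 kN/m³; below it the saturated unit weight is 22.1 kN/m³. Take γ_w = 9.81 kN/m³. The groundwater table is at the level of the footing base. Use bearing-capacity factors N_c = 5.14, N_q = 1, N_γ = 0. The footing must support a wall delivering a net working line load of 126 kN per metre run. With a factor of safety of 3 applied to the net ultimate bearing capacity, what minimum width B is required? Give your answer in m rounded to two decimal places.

Effective surcharge at the founding depth q = γ·D_f = 20 × 0.6 = 12 kPa.
q_ult = c·N_c + q·N_q
     = 27.5 × 5.14 + 12 × 1
     = 141.35 + 12 = 153.35 kPa.
For φ = 0 the ½γBN_γ term vanishes, so q_ult is independent of B. q_net = 153.35 − 12 = 141.35 kPa; q_all(net) = 141.35/3 = 47.117 kPa.
Required width B = w / q_all(net) = 126 / 47.117 = 2.674 m.

B = 2.67 m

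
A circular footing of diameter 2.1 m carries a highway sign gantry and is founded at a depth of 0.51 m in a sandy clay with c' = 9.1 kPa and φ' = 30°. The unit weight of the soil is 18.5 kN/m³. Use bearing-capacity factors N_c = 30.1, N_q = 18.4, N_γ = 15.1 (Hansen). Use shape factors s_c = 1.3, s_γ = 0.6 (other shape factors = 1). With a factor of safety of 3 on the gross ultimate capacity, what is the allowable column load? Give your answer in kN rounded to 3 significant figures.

P_all ≈ 815 kN

Effective surcharge at the founding depth q = γ·D_f = 18.5 × 0.51 = 9.435 kPa.
q_ult = c·N_c·s_c + q·N_q + 0.5·γ·B·N_γ·s_γ
     = 9.1 × 30.1 × 1.3 + 9.435 × 18.4 + 0.5 × 18.5 × 2.1 × 15.1 × 0.6
     = 356.08 + 173.6 + 175.99 = 705.68 kPa.
Gross allowable pressure q_all = 705.68 / 3 = 235.23 kPa.
Footing area = 3.4636 m², so allowable column load = 235.23 × 3.4636 = 814.73 kN.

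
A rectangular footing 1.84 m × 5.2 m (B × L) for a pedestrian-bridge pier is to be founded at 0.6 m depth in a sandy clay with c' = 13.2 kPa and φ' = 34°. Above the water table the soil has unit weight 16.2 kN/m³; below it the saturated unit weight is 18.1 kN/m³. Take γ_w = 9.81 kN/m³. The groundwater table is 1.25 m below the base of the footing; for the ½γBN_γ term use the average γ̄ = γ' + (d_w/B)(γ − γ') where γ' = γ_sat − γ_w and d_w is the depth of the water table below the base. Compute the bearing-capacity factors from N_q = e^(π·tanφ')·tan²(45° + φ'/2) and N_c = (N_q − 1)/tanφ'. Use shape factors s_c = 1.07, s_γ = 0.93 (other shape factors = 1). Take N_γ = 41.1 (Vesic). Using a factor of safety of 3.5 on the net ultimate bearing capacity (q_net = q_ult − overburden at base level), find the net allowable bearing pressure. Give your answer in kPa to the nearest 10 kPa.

q_all(net) ≈ 390 kPa

N_q = e^(π·tan34°)·tan²(62°) = 29.44; N_c = (N_q − 1)/tanφ' = 42.16.
Effective surcharge at the founding depth q = γ·D_f = 16.2 × 0.6 = 9.72 kPa.
With d_w = 1.25 m < B, γ̄ = 8.29 + (1.25/1.84) × (16.2 − 8.29) = 13.664 kN/m³.
q_ult = c·N_c·s_c + q·N_q + 0.5·γ·B·N_γ·s_γ
     = 13.2 × 42.164 × 1.07 + 9.72 × 29.44 + 0.5 × 13.664 × 1.84 × 41.1 × 0.93
     = 595.52 + 286.15 + 480.48 = 1362.2 kPa.
q_net = 1362.2 − 9.72 = 1352.4 kPa.
q_all(net) = 1352.4 / 3.5 = 386.41 kPa.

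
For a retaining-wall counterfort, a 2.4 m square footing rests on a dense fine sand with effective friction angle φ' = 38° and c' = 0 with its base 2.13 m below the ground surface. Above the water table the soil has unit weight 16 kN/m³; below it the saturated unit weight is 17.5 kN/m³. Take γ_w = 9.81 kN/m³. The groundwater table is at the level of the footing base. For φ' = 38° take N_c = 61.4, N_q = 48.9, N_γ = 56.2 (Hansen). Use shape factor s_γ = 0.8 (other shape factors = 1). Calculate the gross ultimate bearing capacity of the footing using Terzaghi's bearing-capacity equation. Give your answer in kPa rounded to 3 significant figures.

q_ult ≈ 2080 kPa

Effective surcharge at the founding depth q = γ·D_f = 16 × 2.13 = 34.08 kPa.
The water table coincides with the base, so in the self-weight term γ → γ' = 7.69 kN/m³.
q_ult = q·N_q + 0.5·γ·B·N_γ·s_γ
     = 34.08 × 48.9 + 0.5 × 7.69 × 2.4 × 56.2 × 0.8
     = 1666.5 + 414.89 = 2081.4 kPa.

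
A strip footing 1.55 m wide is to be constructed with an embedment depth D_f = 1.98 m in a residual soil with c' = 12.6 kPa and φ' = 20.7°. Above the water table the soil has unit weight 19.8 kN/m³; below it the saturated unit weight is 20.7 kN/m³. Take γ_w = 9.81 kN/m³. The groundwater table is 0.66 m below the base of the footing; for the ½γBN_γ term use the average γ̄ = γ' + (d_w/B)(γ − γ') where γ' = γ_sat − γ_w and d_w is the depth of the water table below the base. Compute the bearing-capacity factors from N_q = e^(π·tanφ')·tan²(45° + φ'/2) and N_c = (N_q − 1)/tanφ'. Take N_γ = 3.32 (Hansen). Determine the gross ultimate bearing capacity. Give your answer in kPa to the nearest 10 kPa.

q_ult ≈ 500 kPa

tan20.7° = 0.3779, so N_q = e^(π×0.3779)·tan²(55.35°) = 3.278 × 2.093 = 6.86.
N_c = (6.86 − 1)/tan20.7° = 15.51.
q = γ·D_f = 19.8 × 1.98 = 39.204 kPa.
γ' = 10.89 kN/m³; averaging over the depth B below the base, γ̄ = γ' + (d_w/B)(γ − γ') = 14.684 kN/m³.
c·N_c = 12.6 × 15.512 = 195.45 kPa
q·N_q = 39.204 × 6.8615 = 269 kPa
0.5·γ·B·N_γ = 0.5 × 14.684 × 1.55 × 3.32 = 37.782 kPa
q_ult = 195.45 + 269 + 37.782 = 502.23 kPa.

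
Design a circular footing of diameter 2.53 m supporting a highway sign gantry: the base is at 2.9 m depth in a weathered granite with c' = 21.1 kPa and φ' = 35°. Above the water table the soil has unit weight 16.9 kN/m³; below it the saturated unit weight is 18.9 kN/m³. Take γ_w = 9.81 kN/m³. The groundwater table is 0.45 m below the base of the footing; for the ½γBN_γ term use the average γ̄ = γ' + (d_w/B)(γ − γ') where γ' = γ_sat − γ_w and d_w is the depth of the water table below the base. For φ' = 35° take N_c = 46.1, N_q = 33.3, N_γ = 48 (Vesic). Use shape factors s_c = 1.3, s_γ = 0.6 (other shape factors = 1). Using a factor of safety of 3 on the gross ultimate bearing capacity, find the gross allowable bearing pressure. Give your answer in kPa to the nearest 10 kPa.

q_all ≈ 1090 kPa

q = γ·D_f = 16.9 × 2.9 = 49.01 kPa.
γ' = 9.09 kN/m³; averaging over the depth B below the base, γ̄ = γ' + (d_w/B)(γ − γ') = 10.479 kN/m³.
c·N_c·s_c = 21.1 × 46.1 × 1.3 = 1264.5 kPa
q·N_q = 49.01 × 33.3 = 1632 kPa
0.5·γ·B·N_γ·s_γ = 0.5 × 10.479 × 2.53 × 48 × 0.6 = 381.78 kPa
q_ult = 1264.5 + 1632 + 381.78 = 3278.3 kPa.
q_all = 3278.3 / 3 = 1092.8 kPa.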